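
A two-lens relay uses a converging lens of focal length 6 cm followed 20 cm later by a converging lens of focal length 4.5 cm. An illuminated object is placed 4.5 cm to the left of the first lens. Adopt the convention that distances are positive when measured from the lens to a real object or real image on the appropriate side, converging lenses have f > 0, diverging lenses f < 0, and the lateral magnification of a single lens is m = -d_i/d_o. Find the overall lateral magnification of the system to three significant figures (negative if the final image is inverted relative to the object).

-0.537

Lens 1: 1/d_i1 = 1/f_1 - 1/d_o1 = 1/6 - 1/4.5 = -0.05556 cm^-1, so d_i1 = -18.000 cm.
m_1 = -(-18.000)/4.5 = 4.0000.
With d_i1 < 0 the first image is virtual and lies on the object side; the object distance for lens 2 is d_o2 = 20 - (-18.000) = 38.000 cm.
Lens 2: 1/d_i2 = 1/f_2 - 1/d_o2 = 1/4.5 - 1/(38.000) = 0.19591 cm^-1, so d_i2 = 5.104 cm.
m_2 = -(5.104)/(38.000) = -0.1343.
Overall magnification: m = m_1 m_2 = -0.5373.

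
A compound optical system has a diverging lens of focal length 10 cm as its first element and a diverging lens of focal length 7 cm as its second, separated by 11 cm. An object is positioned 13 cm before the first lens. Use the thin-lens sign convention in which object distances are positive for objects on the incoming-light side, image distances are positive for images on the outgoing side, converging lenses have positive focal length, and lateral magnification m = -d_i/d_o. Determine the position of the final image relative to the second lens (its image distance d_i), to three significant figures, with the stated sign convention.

Applying the thin-lens equation to the first lens, 1/(-10) = 1/13 + 1/d_i1, which gives d_i1 = -5.652 cm.
With d_i1 < 0 the first image is virtual and lies on the object side; the object distance for lens 2 is d_o2 = 11 - (-5.652) = 16.652 cm.
Applying the thin-lens equation again with f_2 = -7 cm and d_o2 = 16.652 cm gives d_i2 = -4.928 cm.

-4.93 cm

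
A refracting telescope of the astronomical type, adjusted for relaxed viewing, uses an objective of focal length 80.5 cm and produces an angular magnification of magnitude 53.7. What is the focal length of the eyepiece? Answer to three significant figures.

|M| = f_obj/f_eye, so f_eye = f_obj/|M| = 80.5/53.7 = 1.499 cm.

1.50 cm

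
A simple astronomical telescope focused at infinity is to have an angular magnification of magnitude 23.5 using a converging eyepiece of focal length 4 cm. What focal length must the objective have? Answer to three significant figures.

94.0 cm

|M| = f_obj/|f_eye|, so f_obj = |M| x |f_eye| = 23.5 x 4 = 94.000 cm.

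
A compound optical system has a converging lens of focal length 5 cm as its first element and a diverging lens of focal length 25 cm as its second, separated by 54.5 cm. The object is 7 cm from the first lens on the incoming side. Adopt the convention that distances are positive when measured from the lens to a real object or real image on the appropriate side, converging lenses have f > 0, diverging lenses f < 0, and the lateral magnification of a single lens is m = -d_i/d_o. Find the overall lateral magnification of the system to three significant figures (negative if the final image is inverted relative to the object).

-1.01

First lens: d_i1 = 1/(1/5 - 1/7) = 17.500 cm.
m_1 = -(17.500)/7 = -2.5000.
Object distance for lens 2: d_o2 = 54.5 - 17.500 = 37.000 cm.
Second lens: d_i2 = 1/(1/(-25) - 1/(37.000)) = -14.919 cm.
m_2 = -(-14.919)/(37.000) = 0.4032.
The system's lateral magnification is m_1 m_2 = (-2.5000)(0.4032) = -1.0081.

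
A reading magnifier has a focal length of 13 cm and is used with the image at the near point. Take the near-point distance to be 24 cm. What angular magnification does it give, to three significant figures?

2.85

M = 1 + D/f = 1 + 24/13 = 2.846.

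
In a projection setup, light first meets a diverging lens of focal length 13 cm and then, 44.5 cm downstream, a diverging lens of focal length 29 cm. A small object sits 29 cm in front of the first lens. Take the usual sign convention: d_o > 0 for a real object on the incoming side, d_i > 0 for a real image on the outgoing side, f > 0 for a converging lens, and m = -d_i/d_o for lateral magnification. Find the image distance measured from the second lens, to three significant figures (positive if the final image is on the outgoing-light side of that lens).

-18.8 cm

Applying the thin-lens equation to the first lens, 1/(-13) = 1/29 + 1/d_i1, which gives d_i1 = -8.976 cm.
The intermediate image is virtual, 8.976 cm to the left of lens 1, so d_o2 = L - d_i1 = 44.5 - (-8.976) = 53.476 cm.
Applying the thin-lens equation again with f_2 = -29 cm and d_o2 = 53.476 cm gives d_i2 = -18.803 cm.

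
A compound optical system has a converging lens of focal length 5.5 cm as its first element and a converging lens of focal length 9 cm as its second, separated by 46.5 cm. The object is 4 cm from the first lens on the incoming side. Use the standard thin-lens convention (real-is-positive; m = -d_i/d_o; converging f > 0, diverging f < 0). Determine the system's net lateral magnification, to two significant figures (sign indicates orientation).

Applying the thin-lens equation to the first lens, 1/5.5 = 1/4 + 1/d_i1, which gives d_i1 = -14.667 cm.
Its lateral magnification is m_1 = -d_i1/d_o1 = -(-14.667)/4 = 3.6667.
With d_i1 < 0 the first image is virtual and lies on the object side; the object distance for lens 2 is d_o2 = 46.5 - (-14.667) = 61.167 cm.
Applying the thin-lens equation again with f_2 = 9 cm and d_o2 = 61.167 cm gives d_i2 = 10.553 cm.
m_2 = -(10.553)/(61.167) = -0.1725.
The system's lateral magnification is m_1 m_2 = (3.6667)(-0.1725) = -0.6326.

-0.63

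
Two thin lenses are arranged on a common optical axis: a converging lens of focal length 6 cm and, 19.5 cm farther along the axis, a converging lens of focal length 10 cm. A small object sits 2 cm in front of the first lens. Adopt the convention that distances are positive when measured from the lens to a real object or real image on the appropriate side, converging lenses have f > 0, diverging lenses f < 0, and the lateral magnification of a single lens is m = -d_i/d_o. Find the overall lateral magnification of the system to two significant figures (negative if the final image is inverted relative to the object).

-1.2

Lens 1: 1/d_i1 = 1/f_1 - 1/d_o1 = 1/6 - 1/2 = -0.33333 cm^-1, so d_i1 = -3.000 cm.
m_1 = -(-3.000)/2 = 1.5000.
The intermediate image is virtual, 3.000 cm to the left of lens 1, so d_o2 = L - d_i1 = 19.5 - (-3.000) = 22.500 cm.
Lens 2: 1/d_i2 = 1/f_2 - 1/d_o2 = 1/10 - 1/(22.500) = 0.05556 cm^-1, so d_i2 = 18.000 cm.
m_2 = -(18.000)/(22.500) = -0.8000.
Overall magnification: m = m_1 m_2 = -1.2000.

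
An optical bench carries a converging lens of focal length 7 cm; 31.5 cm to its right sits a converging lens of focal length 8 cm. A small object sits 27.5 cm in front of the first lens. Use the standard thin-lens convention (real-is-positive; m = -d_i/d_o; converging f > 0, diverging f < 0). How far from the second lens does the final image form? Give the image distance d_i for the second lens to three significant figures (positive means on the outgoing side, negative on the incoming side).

12.5 cm

Lens 1: 1/d_i1 = 1/f_1 - 1/d_o1 = 1/7 - 1/27.5 = 0.10649 cm^-1, so d_i1 = 9.390 cm.
The intermediate image is 9.390 cm to the right of lens 1, so d_o2 = L - d_i1 = 31.5 - 9.390 = 22.110 cm.
Lens 2: 1/d_i2 = 1/f_2 - 1/d_o2 = 1/8 - 1/(22.110) = 0.07977 cm^-1, so d_i2 = 12.536 cm.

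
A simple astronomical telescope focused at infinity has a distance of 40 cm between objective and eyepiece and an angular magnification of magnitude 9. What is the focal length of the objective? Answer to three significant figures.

In normal adjustment the tube length equals f_obj + f_eye and |M| = f_obj/f_eye.
So f_obj = 9 f_eye and 9 f_eye + f_eye = 40 cm, giving f_eye = 40/10 = 4.000 cm and f_obj = 36.000 cm.

36.0 cm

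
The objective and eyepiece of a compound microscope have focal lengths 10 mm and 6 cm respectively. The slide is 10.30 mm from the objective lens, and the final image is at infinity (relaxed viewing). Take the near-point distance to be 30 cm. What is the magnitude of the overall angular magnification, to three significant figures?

167

Convert to cm: f_obj = 10 mm = 1 cm; d_o = 10.30 mm = 1.03 cm.
Objective: 1/d_i = 1/f_obj - 1/d_o = 1/1 - 1/1.03 = 0.02913 cm^-1, so d_i = 34.333 cm.
m_obj = -d_i/d_o = -34.333/1.03 = -33.333.
Eyepiece angular magnification (image at infinity): M_eye = D/f_e = 30/6 = 5.000.
Overall M = m_obj x M_eye = (-33.333)(5.000) = -166.67.
|M| = 166.67.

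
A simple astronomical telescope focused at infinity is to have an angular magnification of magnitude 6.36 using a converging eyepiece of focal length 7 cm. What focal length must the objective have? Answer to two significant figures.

45 cm

|M| = f_obj/|f_eye|, so f_obj = |M| x |f_eye| = 6.36 x 7 = 44.520 cm.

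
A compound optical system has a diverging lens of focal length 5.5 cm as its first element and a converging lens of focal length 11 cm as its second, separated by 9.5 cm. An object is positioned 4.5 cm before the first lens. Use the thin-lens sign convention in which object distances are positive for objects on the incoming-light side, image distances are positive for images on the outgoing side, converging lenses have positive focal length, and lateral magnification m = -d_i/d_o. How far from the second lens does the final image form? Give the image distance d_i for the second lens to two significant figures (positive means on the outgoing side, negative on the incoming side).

Lens 1: 1/d_i1 = 1/f_1 - 1/d_o1 = 1/(-5.5) - 1/4.5 = -0.40404 cm^-1, so d_i1 = -2.475 cm.
The intermediate image is virtual, 2.475 cm to the left of lens 1, so d_o2 = L - d_i1 = 9.5 - (-2.475) = 11.975 cm.
Lens 2: 1/d_i2 = 1/f_2 - 1/d_o2 = 1/11 - 1/(11.975) = 0.00740 cm^-1, so d_i2 = 135.103 cm.

140 cm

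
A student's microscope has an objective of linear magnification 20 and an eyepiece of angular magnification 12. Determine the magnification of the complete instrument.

240

The overall magnification of a compound microscope is the product of the objective and eyepiece magnifications:
M = M_obj x M_eye = 20 x 12 = 240.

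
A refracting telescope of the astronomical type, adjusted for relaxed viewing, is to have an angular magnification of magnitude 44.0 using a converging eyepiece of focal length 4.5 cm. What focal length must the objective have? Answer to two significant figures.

200 cm

|M| = f_obj/|f_eye|, so f_obj = |M| x |f_eye| = 44.0 x 4.5 = 198.000 cm.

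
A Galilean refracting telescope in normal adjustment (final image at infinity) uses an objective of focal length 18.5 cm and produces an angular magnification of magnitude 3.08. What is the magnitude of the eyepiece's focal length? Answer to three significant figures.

|M| = f_obj/|f_eye|, so |f_eye| = f_obj/|M| = 18.5/3.08 = 6.006 cm.
(The eyepiece is diverging, so its signed focal length is -6.006 cm.)

6.01 cm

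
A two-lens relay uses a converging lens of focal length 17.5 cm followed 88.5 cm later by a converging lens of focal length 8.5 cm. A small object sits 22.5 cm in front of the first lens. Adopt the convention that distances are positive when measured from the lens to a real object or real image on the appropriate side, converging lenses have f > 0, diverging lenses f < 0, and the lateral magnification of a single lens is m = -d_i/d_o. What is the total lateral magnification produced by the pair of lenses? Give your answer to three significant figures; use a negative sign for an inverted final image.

23.8

Applying the thin-lens equation to the first lens, 1/17.5 = 1/22.5 + 1/d_i1, which gives d_i1 = 78.750 cm.
Its lateral magnification is m_1 = -d_i1/d_o1 = -(78.750)/22.5 = -3.5000.
That image sits 9.750 cm in front of the second lens, so d_o2 = 9.750 cm.
Applying the thin-lens equation again with f_2 = 8.5 cm and d_o2 = 9.750 cm gives d_i2 = 66.300 cm.
m_2 = -(66.300)/(9.750) = -6.8000.
Total m = m_1 x m_2 = (-3.5000)(-6.8000) = 23.8000.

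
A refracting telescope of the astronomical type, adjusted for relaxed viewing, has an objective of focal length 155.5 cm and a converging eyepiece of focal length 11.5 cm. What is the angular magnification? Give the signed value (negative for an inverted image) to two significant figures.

M = -f_obj/f_eye = -155.5/(11.5) = -13.522.

-14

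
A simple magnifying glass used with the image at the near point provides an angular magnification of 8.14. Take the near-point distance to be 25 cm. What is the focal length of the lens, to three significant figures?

For the image at the near point, M = 1 + D/f.
f = D/(M - 1) = 25/(8.14 - 1) = 3.501 cm.

3.50 cm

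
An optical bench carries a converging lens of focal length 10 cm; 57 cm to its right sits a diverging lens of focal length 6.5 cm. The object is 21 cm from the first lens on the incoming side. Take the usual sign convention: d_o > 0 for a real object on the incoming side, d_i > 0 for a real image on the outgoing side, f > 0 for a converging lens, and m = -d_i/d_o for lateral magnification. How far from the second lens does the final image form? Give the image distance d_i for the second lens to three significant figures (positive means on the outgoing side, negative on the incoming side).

-5.55 cm

First lens: d_i1 = 1/(1/10 - 1/21) = 19.091 cm.
That image sits 37.909 cm in front of the second lens, so d_o2 = 37.909 cm.
Second lens: d_i2 = 1/(1/(-6.5) - 1/(37.909)) = -5.549 cm.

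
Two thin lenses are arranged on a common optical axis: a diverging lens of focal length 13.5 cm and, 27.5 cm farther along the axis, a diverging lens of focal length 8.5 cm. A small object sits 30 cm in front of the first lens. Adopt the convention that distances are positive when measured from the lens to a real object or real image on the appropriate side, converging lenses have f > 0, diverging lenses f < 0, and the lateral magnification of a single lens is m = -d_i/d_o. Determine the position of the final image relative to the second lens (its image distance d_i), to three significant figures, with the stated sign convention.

Applying the thin-lens equation to the first lens, 1/(-13.5) = 1/30 + 1/d_i1, which gives d_i1 = -9.310 cm.
With d_i1 < 0 the first image is virtual and lies on the object side; the object distance for lens 2 is d_o2 = 27.5 - (-9.310) = 36.810 cm.
Applying the thin-lens equation again with f_2 = -8.5 cm and d_o2 = 36.810 cm gives d_i2 = -6.905 cm.

-6.91 cm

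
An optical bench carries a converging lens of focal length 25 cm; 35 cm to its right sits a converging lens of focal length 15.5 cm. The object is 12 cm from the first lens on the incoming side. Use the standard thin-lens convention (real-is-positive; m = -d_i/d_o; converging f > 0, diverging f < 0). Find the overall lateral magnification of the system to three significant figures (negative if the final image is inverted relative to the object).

Lens 1: 1/d_i1 = 1/f_1 - 1/d_o1 = 1/25 - 1/12 = -0.04333 cm^-1, so d_i1 = -23.077 cm.
m_1 = -(-23.077)/12 = 1.9231.
The intermediate image is virtual, 23.077 cm to the left of lens 1, so d_o2 = L - d_i1 = 35 - (-23.077) = 58.077 cm.
Lens 2: 1/d_i2 = 1/f_2 - 1/d_o2 = 1/15.5 - 1/(58.077) = 0.04730 cm^-1, so d_i2 = 21.143 cm.
m_2 = -(21.143)/(58.077) = -0.3640.
Overall magnification: m = m_1 m_2 = -0.7001.

-0.700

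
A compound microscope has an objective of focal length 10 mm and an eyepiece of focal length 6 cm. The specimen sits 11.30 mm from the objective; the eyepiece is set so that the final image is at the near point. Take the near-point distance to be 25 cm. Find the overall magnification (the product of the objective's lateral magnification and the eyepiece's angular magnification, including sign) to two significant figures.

Convert to cm: f_obj = 10 mm = 1 cm; d_o = 11.30 mm = 1.13 cm.
Objective: 1/d_i = 1/f_obj - 1/d_o = 1/1 - 1/1.13 = 0.11504 cm^-1, so d_i = 8.692 cm.
m_obj = -d_i/d_o = -8.692/1.13 = -7.692.
Eyepiece angular magnification (image at near point): M_eye = 1 + D/f_e = 1 + 25/6 = 5.167.
Overall M = m_obj x M_eye = (-7.692)(5.167) = -39.74.

-40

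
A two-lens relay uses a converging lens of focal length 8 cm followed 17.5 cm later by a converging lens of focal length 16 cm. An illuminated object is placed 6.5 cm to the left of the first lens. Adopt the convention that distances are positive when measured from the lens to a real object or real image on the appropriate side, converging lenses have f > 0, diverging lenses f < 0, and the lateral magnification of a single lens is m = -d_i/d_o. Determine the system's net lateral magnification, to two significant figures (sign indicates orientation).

Lens 1: 1/d_i1 = 1/f_1 - 1/d_o1 = 1/8 - 1/6.5 = -0.02885 cm^-1, so d_i1 = -34.667 cm.
m_1 = -(-34.667)/6.5 = 5.3333.
With d_i1 < 0 the first image is virtual and lies on the object side; the object distance for lens 2 is d_o2 = 17.5 - (-34.667) = 52.167 cm.
Lens 2: 1/d_i2 = 1/f_2 - 1/d_o2 = 1/16 - 1/(52.167) = 0.04333 cm^-1, so d_i2 = 23.078 cm.
m_2 = -(23.078)/(52.167) = -0.4424.
Overall magnification: m = m_1 m_2 = -2.3594.

-2.4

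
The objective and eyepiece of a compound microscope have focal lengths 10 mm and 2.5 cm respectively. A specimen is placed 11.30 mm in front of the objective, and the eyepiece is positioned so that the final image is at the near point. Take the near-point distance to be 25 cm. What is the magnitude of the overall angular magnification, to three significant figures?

Convert to cm: f_obj = 10 mm = 1 cm; d_o = 11.30 mm = 1.13 cm.
Objective: 1/d_i = 1/f_obj - 1/d_o = 1/1 - 1/1.13 = 0.11504 cm^-1, so d_i = 8.692 cm.
m_obj = -d_i/d_o = -8.692/1.13 = -7.692.
Eyepiece angular magnification (image at near point): M_eye = 1 + D/f_e = 1 + 25/2.5 = 11.000.
Overall M = m_obj x M_eye = (-7.692)(11.000) = -84.62.
|M| = 84.62.

84.6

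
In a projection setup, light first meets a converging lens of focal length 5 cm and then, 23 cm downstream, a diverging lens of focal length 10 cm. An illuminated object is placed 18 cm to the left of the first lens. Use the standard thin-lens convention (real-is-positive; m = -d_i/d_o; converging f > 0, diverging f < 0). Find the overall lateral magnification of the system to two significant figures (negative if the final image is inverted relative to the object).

Lens 1: 1/d_i1 = 1/f_1 - 1/d_o1 = 1/5 - 1/18 = 0.14444 cm^-1, so d_i1 = 6.923 cm.
m_1 = -(6.923)/18 = -0.3846.
That image sits 16.077 cm in front of the second lens, so d_o2 = 16.077 cm.
Lens 2: 1/d_i2 = 1/f_2 - 1/d_o2 = 1/(-10) - 1/(16.077) = -0.16220 cm^-1, so d_i2 = -6.165 cm.
m_2 = -(-6.165)/(16.077) = 0.3835.
Total m = m_1 x m_2 = (-0.3846)(0.3835) = -0.1475.

-0.15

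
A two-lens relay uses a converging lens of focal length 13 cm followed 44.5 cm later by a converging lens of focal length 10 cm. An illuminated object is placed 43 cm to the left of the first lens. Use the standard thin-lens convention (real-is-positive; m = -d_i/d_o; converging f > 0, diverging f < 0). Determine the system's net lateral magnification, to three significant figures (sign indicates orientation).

Lens 1: 1/d_i1 = 1/f_1 - 1/d_o1 = 1/13 - 1/43 = 0.05367 cm^-1, so d_i1 = 18.633 cm.
m_1 = -(18.633)/43 = -0.4333.
That image sits 25.867 cm in front of the second lens, so d_o2 = 25.867 cm.
Lens 2: 1/d_i2 = 1/f_2 - 1/d_o2 = 1/10 - 1/(25.867) = 0.06134 cm^-1, so d_i2 = 16.303 cm.
m_2 = -(16.303)/(25.867) = -0.6303.
The system's lateral magnification is m_1 m_2 = (-0.4333)(-0.6303) = 0.2731.

0.273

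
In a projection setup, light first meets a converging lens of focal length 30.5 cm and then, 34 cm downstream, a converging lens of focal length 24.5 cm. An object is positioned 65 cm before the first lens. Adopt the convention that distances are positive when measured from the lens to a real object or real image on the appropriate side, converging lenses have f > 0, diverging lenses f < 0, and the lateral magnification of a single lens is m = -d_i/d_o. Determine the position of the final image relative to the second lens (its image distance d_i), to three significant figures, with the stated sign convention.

Applying the thin-lens equation to the first lens, 1/30.5 = 1/65 + 1/d_i1, which gives d_i1 = 57.464 cm.
Since 57.464 cm > 34 cm, the first image lies past the second lens and serves as a virtual object: d_o2 = L - d_i1 = -23.464 cm.
Applying the thin-lens equation again with f_2 = 24.5 cm and d_o2 = -23.464 cm gives d_i2 = 11.985 cm.

12.0 cm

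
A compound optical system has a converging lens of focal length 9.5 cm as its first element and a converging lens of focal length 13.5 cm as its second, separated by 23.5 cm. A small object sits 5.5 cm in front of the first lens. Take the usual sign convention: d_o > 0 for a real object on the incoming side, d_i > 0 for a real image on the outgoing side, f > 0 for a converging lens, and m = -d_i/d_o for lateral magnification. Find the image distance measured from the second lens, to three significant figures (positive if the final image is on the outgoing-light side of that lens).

First lens: d_i1 = 1/(1/9.5 - 1/5.5) = -13.062 cm.
The intermediate image is virtual, 13.062 cm to the left of lens 1, so d_o2 = L - d_i1 = 23.5 - (-13.062) = 36.562 cm.
Second lens: d_i2 = 1/(1/13.5 - 1/(36.562)) = 21.402 cm.

21.4 cm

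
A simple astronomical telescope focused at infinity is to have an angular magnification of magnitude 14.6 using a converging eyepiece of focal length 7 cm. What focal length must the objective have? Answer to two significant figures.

|M| = f_obj/|f_eye|, so f_obj = |M| x |f_eye| = 14.6 x 7 = 102.200 cm.

100 cm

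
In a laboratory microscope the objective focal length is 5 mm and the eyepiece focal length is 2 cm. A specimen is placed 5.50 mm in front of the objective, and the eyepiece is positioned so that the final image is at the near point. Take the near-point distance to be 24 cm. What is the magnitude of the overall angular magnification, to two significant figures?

130

Convert to cm: f_obj = 5 mm = 0.5 cm; d_o = 5.50 mm = 0.55 cm.
Objective: 1/d_i = 1/f_obj - 1/d_o = 1/0.5 - 1/0.55 = 0.18182 cm^-1, so d_i = 5.500 cm.
m_obj = -d_i/d_o = -5.500/0.55 = -10.000.
Eyepiece angular magnification (image at near point): M_eye = 1 + D/f_e = 1 + 24/2 = 13.000.
Overall M = m_obj x M_eye = (-10.000)(13.000) = -130.00.
|M| = 130.00.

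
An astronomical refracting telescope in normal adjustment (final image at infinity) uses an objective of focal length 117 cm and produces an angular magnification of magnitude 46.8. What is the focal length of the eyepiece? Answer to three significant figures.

|M| = f_obj/f_eye, so f_eye = f_obj/|M| = 117/46.8 = 2.500 cm.

2.50 cm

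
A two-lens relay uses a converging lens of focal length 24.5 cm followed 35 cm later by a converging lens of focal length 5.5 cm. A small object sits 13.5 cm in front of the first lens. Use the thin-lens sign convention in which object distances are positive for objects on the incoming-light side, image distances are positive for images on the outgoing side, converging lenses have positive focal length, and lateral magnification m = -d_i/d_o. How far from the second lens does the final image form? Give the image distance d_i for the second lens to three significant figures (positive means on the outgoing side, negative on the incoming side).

Applying the thin-lens equation to the first lens, 1/24.5 = 1/13.5 + 1/d_i1, which gives d_i1 = -30.068 cm.
The intermediate image is virtual, 30.068 cm to the left of lens 1, so d_o2 = L - d_i1 = 35 - (-30.068) = 65.068 cm.
Applying the thin-lens equation again with f_2 = 5.5 cm and d_o2 = 65.068 cm gives d_i2 = 6.008 cm.

6.01 cm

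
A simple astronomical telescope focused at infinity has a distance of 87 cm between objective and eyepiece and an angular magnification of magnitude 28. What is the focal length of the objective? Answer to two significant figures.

In normal adjustment the tube length equals f_obj + f_eye and |M| = f_obj/f_eye.
So f_obj = 28 f_eye and 28 f_eye + f_eye = 87 cm, giving f_eye = 87/29 = 3.000 cm and f_obj = 84.000 cm.

84 cm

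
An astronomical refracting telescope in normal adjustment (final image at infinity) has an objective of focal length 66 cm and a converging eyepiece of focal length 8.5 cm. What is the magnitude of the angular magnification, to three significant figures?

|M| = f_obj/|f_eye| = 66/8.5 = 7.765.

7.76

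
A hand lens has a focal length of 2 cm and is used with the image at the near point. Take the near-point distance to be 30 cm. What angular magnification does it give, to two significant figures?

16

M = 1 + D/f = 1 + 30/2 = 16.000.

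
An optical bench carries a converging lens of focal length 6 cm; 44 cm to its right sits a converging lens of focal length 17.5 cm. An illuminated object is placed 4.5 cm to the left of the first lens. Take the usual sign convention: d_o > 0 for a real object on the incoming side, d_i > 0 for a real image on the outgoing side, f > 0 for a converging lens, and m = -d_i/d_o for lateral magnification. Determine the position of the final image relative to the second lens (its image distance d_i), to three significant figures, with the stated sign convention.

First lens: d_i1 = 1/(1/6 - 1/4.5) = -18.000 cm.
With d_i1 < 0 the first image is virtual and lies on the object side; the object distance for lens 2 is d_o2 = 44 - (-18.000) = 62.000 cm.
Second lens: d_i2 = 1/(1/17.5 - 1/(62.000)) = 24.382 cm.

24.4 cm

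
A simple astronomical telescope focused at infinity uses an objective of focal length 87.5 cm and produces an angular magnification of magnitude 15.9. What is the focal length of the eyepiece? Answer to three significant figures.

5.50 cm

|M| = f_obj/f_eye, so f_eye = f_obj/|M| = 87.5/15.9 = 5.503 cm.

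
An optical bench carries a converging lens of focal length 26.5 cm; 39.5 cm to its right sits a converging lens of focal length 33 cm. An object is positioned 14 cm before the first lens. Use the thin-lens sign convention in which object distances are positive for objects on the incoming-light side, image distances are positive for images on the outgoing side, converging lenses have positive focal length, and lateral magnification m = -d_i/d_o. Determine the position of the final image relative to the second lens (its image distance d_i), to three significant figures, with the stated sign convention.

Applying the thin-lens equation to the first lens, 1/26.5 = 1/14 + 1/d_i1, which gives d_i1 = -29.680 cm.
With d_i1 < 0 the first image is virtual and lies on the object side; the object distance for lens 2 is d_o2 = 39.5 - (-29.680) = 69.180 cm.
Applying the thin-lens equation again with f_2 = 33 cm and d_o2 = 69.180 cm gives d_i2 = 63.100 cm.

63.1 cm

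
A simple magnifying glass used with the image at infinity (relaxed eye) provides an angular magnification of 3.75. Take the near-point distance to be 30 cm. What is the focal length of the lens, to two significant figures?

8.0 cm

For the image at infinity, M = D/f.
f = D/M = 30/3.75 = 8.000 cm.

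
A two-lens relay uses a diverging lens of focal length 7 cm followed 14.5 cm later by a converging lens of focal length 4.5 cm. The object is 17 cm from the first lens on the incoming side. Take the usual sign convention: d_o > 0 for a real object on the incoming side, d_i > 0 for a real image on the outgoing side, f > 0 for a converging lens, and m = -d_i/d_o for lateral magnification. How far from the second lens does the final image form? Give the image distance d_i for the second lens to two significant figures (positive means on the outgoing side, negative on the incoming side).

5.9 cm

First lens: d_i1 = 1/(1/(-7) - 1/17) = -4.958 cm.
The intermediate image is virtual, 4.958 cm to the left of lens 1, so d_o2 = L - d_i1 = 14.5 - (-4.958) = 19.458 cm.
Second lens: d_i2 = 1/(1/4.5 - 1/(19.458)) = 5.854 cm.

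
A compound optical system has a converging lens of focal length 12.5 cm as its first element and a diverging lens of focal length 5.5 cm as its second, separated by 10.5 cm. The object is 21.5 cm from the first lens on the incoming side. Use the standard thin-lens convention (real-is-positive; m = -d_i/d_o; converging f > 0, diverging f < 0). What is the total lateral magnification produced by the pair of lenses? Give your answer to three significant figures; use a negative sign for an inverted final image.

0.551

First lens: d_i1 = 1/(1/12.5 - 1/21.5) = 29.861 cm.
m_1 = -(29.861)/21.5 = -1.3889.
This image would form 29.861 cm past lens 1, i.e. 19.361 cm beyond lens 2, so it is a virtual object for lens 2: d_o2 = 10.5 - 29.861 = -19.361 cm.
Second lens: d_i2 = 1/(1/(-5.5) - 1/(-19.361)) = -7.682 cm.
m_2 = -(-7.682)/(-19.361) = -0.3968.
The system's lateral magnification is m_1 m_2 = (-1.3889)(-0.3968) = 0.5511.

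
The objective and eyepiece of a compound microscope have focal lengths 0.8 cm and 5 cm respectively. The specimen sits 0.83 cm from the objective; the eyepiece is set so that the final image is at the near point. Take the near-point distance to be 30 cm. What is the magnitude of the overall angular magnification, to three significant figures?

187

Objective: 1/d_i = 1/f_obj - 1/d_o = 1/0.8 - 1/0.83 = 0.04518 cm^-1, so d_i = 22.133 cm.
m_obj = -d_i/d_o = -22.133/0.83 = -26.667.
Eyepiece angular magnification (image at near point): M_eye = 1 + D/f_e = 1 + 30/5 = 7.000.
Overall M = m_obj x M_eye = (-26.667)(7.000) = -186.67.
|M| = 186.67.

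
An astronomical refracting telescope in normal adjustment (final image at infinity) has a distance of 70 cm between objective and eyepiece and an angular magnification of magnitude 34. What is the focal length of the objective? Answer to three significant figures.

68.0 cm

In normal adjustment the tube length equals f_obj + f_eye and |M| = f_obj/f_eye.
So f_obj = 34 f_eye and 34 f_eye + f_eye = 70 cm, giving f_eye = 70/35 = 2.000 cm and f_obj = 68.000 cm.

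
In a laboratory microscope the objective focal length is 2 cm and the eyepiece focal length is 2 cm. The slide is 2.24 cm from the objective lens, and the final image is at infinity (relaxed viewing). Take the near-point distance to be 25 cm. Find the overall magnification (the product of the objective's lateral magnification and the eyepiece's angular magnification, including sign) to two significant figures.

-100

Objective: 1/d_i = 1/f_obj - 1/d_o = 1/2 - 1/2.24 = 0.05357 cm^-1, so d_i = 18.667 cm.
m_obj = -d_i/d_o = -18.667/2.24 = -8.333.
Eyepiece angular magnification (image at infinity): M_eye = D/f_e = 25/2 = 12.500.
Overall M = m_obj x M_eye = (-8.333)(12.500) = -104.17.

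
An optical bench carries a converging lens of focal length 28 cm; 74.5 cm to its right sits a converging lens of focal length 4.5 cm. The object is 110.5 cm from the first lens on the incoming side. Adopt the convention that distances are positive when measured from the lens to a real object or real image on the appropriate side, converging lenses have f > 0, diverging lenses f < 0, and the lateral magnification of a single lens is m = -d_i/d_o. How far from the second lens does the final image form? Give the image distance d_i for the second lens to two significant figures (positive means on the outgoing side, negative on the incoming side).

Lens 1: 1/d_i1 = 1/f_1 - 1/d_o1 = 1/28 - 1/110.5 = 0.02666 cm^-1, so d_i1 = 37.503 cm.
Object distance for lens 2: d_o2 = 74.5 - 37.503 = 36.997 cm.
Lens 2: 1/d_i2 = 1/f_2 - 1/d_o2 = 1/4.5 - 1/(36.997) = 0.19519 cm^-1, so d_i2 = 5.123 cm.

5.1 cm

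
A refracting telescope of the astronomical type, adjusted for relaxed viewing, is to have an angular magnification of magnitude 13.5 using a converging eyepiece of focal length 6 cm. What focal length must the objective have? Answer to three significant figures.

|M| = f_obj/|f_eye|, so f_obj = |M| x |f_eye| = 13.5 x 6 = 81.000 cm.

81.0 cm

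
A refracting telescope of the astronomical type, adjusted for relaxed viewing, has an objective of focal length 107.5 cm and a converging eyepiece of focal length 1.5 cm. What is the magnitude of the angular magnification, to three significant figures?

|M| = f_obj/|f_eye| = 107.5/1.5 = 71.667.

71.7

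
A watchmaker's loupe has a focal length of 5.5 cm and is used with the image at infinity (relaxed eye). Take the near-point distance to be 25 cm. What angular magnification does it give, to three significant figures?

M = D/f = 25/5.5 = 4.545.

4.55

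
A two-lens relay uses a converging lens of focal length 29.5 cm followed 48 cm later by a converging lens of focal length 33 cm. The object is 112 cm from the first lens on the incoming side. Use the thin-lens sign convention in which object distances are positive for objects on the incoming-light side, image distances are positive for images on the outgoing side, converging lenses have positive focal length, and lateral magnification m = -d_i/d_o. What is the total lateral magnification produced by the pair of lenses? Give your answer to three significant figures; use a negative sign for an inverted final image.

-0.471

Applying the thin-lens equation to the first lens, 1/29.5 = 1/112 + 1/d_i1, which gives d_i1 = 40.048 cm.
Its lateral magnification is m_1 = -d_i1/d_o1 = -(40.048)/112 = -0.3576.
That image sits 7.952 cm in front of the second lens, so d_o2 = 7.952 cm.
Applying the thin-lens equation again with f_2 = 33 cm and d_o2 = 7.952 cm gives d_i2 = -10.476 cm.
m_2 = -(-10.476)/(7.952) = 1.3174.
Total m = m_1 x m_2 = (-0.3576)(1.3174) = -0.4711.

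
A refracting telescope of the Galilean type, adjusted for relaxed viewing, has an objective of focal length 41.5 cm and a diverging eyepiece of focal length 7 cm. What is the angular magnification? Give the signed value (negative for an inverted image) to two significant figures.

M = -f_obj/f_eye = -41.5/(-7) = 5.929.

5.9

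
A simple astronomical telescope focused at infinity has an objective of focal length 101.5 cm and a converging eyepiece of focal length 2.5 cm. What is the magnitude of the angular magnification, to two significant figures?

|M| = f_obj/|f_eye| = 101.5/2.5 = 40.600.

41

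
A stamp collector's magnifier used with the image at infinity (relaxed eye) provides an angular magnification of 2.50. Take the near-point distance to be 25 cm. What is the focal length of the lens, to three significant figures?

10.0 cm

For the image at infinity, M = D/f.
f = D/M = 25/2.5 = 10.000 cm.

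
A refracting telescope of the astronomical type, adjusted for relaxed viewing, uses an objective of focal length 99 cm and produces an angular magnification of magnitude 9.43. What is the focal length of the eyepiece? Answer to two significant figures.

10 cm

|M| = f_obj/f_eye, so f_eye = f_obj/|M| = 99/9.43 = 10.498 cm.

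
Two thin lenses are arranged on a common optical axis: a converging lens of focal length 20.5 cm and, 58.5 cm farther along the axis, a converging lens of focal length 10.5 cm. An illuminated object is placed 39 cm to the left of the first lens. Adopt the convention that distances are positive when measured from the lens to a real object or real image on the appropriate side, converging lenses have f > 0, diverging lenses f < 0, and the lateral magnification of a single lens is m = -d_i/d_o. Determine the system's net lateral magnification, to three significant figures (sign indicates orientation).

2.43

Lens 1: 1/d_i1 = 1/f_1 - 1/d_o1 = 1/20.5 - 1/39 = 0.02314 cm^-1, so d_i1 = 43.216 cm.
m_1 = -(43.216)/39 = -1.1081.
Object distance for lens 2: d_o2 = 58.5 - 43.216 = 15.284 cm.
Lens 2: 1/d_i2 = 1/f_2 - 1/d_o2 = 1/10.5 - 1/(15.284) = 0.02981 cm^-1, so d_i2 = 33.547 cm.
m_2 = -(33.547)/(15.284) = -2.1949.
The system's lateral magnification is m_1 m_2 = (-1.1081)(-2.1949) = 2.4322.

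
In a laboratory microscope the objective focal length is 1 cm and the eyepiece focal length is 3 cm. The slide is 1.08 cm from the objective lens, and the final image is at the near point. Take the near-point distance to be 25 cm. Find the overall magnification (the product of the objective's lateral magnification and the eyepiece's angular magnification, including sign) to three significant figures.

-117

Objective: 1/d_i = 1/f_obj - 1/d_o = 1/1 - 1/1.08 = 0.07407 cm^-1, so d_i = 13.500 cm.
m_obj = -d_i/d_o = -13.500/1.08 = -12.500.
Eyepiece angular magnification (image at near point): M_eye = 1 + D/f_e = 1 + 25/3 = 9.333.
Overall M = m_obj x M_eye = (-12.500)(9.333) = -116.67.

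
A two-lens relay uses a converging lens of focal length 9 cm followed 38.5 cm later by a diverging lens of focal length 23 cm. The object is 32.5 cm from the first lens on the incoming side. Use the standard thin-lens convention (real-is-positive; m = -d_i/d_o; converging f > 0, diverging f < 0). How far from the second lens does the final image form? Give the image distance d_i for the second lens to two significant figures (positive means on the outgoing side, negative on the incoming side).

First lens: d_i1 = 1/(1/9 - 1/32.5) = 12.447 cm.
The intermediate image is 12.447 cm to the right of lens 1, so d_o2 = L - d_i1 = 38.5 - 12.447 = 26.053 cm.
Second lens: d_i2 = 1/(1/(-23) - 1/(26.053)) = -12.216 cm.

-12 cm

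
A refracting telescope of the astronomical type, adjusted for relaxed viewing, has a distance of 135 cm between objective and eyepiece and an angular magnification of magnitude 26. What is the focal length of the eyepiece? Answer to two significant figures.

5.0 cm

In normal adjustment the tube length equals f_obj + f_eye and |M| = f_obj/f_eye.
So f_obj = 26 f_eye and 26 f_eye + f_eye = 135 cm, giving f_eye = 135/27 = 5.000 cm and f_obj = 130.000 cm.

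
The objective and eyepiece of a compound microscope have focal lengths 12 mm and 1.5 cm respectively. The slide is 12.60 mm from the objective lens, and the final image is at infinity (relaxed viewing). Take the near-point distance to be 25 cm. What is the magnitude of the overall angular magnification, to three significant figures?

333

Convert to cm: f_obj = 12 mm = 1.2 cm; d_o = 12.60 mm = 1.26 cm.
Objective: 1/d_i = 1/f_obj - 1/d_o = 1/1.2 - 1/1.26 = 0.03968 cm^-1, so d_i = 25.200 cm.
m_obj = -d_i/d_o = -25.200/1.26 = -20.000.
Eyepiece angular magnification (image at infinity): M_eye = D/f_e = 25/1.5 = 16.667.
Overall M = m_obj x M_eye = (-20.000)(16.667) = -333.33.
|M| = 333.33.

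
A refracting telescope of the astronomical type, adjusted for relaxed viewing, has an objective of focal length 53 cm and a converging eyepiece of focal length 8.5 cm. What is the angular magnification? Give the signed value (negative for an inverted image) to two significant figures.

M = -f_obj/f_eye = -53/(8.5) = -6.235.

-6.2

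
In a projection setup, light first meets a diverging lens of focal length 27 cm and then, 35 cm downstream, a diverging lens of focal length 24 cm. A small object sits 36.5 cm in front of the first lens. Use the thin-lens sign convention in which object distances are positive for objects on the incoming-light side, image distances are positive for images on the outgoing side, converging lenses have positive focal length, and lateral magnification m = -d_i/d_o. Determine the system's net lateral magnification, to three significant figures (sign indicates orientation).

0.137

Lens 1: 1/d_i1 = 1/f_1 - 1/d_o1 = 1/(-27) - 1/36.5 = -0.06443 cm^-1, so d_i1 = -15.520 cm.
m_1 = -(-15.520)/36.5 = 0.4252.
The intermediate image is virtual, 15.520 cm to the left of lens 1, so d_o2 = L - d_i1 = 35 - (-15.520) = 50.520 cm.
Lens 2: 1/d_i2 = 1/f_2 - 1/d_o2 = 1/(-24) - 1/(50.520) = -0.06146 cm^-1, so d_i2 = -16.270 cm.
m_2 = -(-16.270)/(50.520) = 0.3221.
Overall magnification: m = m_1 m_2 = 0.1369.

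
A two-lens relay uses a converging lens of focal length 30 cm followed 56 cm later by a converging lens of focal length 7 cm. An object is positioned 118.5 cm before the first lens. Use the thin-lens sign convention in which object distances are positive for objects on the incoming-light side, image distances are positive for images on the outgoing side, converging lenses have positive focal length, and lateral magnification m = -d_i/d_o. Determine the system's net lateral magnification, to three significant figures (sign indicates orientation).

Applying the thin-lens equation to the first lens, 1/30 = 1/118.5 + 1/d_i1, which gives d_i1 = 40.169 cm.
Its lateral magnification is m_1 = -d_i1/d_o1 = -(40.169)/118.5 = -0.3390.
The intermediate image is 40.169 cm to the right of lens 1, so d_o2 = L - d_i1 = 56 - 40.169 = 15.831 cm.
Applying the thin-lens equation again with f_2 = 7 cm and d_o2 = 15.831 cm gives d_i2 = 12.549 cm.
m_2 = -(12.549)/(15.831) = -0.7927.
Total m = m_1 x m_2 = (-0.3390)(-0.7927) = 0.2687.

0.269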